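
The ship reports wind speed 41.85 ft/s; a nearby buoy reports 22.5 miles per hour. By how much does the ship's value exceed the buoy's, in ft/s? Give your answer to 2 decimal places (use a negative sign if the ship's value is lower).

8.85 ft/s

the buoy: 22.5 mph = 33.0000 ft/s.
Difference: 41.8500 − 33.0000 = 8.85 ft/s.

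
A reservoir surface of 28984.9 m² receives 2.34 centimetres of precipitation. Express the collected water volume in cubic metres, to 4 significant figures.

Depth: 2.34 cm × 10 = 23.4 mm.
1 mm over 1 m² is 1 L, so volume = 23.4 × 28984.9 = 678246.66 L = 678.2 m³.

678.2 cubic metres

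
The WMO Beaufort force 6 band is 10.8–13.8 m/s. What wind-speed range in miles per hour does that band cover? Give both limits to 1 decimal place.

10.8–13.8 m/s × 2.237 = 24.2–30.9 mph.

24.2 to 30.9 mph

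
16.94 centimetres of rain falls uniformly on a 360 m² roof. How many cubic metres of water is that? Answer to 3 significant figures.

Depth: 16.94 cm × 10 = 169.4 mm.
1 mm over 1 m² is 1 L, so volume = 169.4 × 360 = 60984 L = 61.0 m³.

61.0 cubic metres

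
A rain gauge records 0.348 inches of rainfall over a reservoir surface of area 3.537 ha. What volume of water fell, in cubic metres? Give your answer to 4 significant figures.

312.6 cubic metres

Depth: 0.348 in × 25.4 = 8.8392 mm.
Area: 3.537 ha = 35370 m².
1 mm over 1 m² is 1 L, so volume = 8.8392 × 35370 = 312642.5 L = 312.6 m³.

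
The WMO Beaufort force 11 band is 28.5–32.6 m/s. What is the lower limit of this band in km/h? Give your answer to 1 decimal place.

102.6 km/h

28.5–32.6 m/s × 3.6 = 102.6–117.4 km/h.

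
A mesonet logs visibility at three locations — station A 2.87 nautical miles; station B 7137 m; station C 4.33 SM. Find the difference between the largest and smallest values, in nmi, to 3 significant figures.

station B: 7137 m = 3.85367 nmi.
station C: 4.33 SM = 3.76267 nmi.
Spread: 3.85367 − 2.87000 = 0.984 nmi.

0.984 nmi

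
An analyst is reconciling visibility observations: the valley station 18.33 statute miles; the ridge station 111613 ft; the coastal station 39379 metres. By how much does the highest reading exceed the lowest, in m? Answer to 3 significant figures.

9880 m

the valley station: 18.33 SM = 29499.28 m.
the ridge station: 111613 ft = 34019.64 m.
Spread: 39379.00 − 29499.28 = 9880 m.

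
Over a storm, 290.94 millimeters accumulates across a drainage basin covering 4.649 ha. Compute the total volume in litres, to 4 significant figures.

13530000 litres

Area: 4.649 ha = 46490 m².
1 mm over 1 m² is 1 L, so volume = 290.94 × 46490 = 13525801 L ≈ 13530000 L.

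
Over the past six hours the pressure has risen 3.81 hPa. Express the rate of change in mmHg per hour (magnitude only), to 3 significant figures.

0.476 mmHg per hour

3.81 hPa / 6 h × 0.750062 mmHg/hPa = 0.476 mmHg/h.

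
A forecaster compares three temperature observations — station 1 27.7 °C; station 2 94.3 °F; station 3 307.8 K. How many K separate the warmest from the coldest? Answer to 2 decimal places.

6.95 K

station 2: 94.3 °F = 34.611 °C.
station 3: 307.8 K = 34.650 °C.
Spread: 34.650 − 27.700 = 6.950 °C.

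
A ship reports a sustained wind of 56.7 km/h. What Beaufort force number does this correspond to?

Beaufort force 7

56.7 km/h = 15.8 m/s, which is Beaufort 7 (near gale, 13.9–17.1 m/s).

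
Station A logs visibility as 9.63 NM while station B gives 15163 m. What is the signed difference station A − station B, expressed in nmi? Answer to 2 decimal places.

1.44 nmi

station B: 15163 m = 8.1874 nmi.
Difference: 9.6300 − 8.1874 = 1.44 nmi.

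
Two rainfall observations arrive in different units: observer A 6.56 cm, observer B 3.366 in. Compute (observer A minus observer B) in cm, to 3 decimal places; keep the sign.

observer B: 3.366 in = 8.54964 cm.
Difference: 6.56000 − 8.54964 = -1.990 cm.

-1.990 cm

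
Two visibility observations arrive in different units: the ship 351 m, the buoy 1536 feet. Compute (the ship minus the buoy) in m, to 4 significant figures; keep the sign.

the buoy: 1536 ft = 468.173 m.
Difference: 351.000 − 468.173 = -117.2 m.

-117.2 m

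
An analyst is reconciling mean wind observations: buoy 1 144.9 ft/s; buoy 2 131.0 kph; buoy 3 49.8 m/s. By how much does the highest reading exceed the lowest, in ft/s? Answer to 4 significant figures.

buoy 2: 131.0 km/h = 119.3861 ft/s.
buoy 3: 49.8 m/s = 163.3858 ft/s.
Spread: 163.3858 − 119.3861 = 44.00 ft/s.

44.00 ft/s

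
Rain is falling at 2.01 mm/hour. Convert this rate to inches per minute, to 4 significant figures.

0.001319 in/minute

2.01 mm/hour × 0.0393701 in/mm × 0.0166667 hour/minute = 0.001319 in/minute.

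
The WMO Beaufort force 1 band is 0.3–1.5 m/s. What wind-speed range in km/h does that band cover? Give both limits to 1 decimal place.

1.1 to 5.4 km/h

0.3–1.5 m/s × 3.6 = 1.1–5.4 km/h.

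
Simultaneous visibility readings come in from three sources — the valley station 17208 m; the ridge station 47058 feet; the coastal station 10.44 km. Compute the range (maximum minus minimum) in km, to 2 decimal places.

6.77 km

the valley station: 17208 m = 17.2080 km.
the ridge station: 47058 ft = 14.3433 km.
Spread: 17.2080 − 10.4400 = 6.77 km.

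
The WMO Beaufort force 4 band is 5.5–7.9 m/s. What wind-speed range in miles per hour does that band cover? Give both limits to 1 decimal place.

5.5–7.9 m/s × 2.237 = 12.3–17.7 mph.

12.3 to 17.7 mph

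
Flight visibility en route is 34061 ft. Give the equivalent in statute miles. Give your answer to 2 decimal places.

1 ft = 0.000189394 SM, so 34061 × 0.000189394 = 6.45 SM.

6.45 SM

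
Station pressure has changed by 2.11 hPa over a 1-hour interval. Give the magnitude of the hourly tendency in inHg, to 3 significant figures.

2.11 hPa / 1 h × 0.02953 inHg/hPa = 0.0623 inHg/h.

0.0623 inHg per hour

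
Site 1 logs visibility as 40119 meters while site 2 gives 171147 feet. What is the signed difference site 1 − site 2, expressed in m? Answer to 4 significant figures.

site 2: 171147 ft = 52165.61 m.
Difference: 40119.00 − 52165.61 = -12050 m.

-12050 m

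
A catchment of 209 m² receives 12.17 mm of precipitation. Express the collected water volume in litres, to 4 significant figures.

1 mm over 1 m² is 1 L, so volume = 12.17 × 209 = 2543.53 L ≈ 2544 L.

2544 litres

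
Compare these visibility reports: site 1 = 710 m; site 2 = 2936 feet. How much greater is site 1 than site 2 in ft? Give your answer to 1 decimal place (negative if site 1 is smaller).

-606.6 ft

site 1: 710 m = 2329.396 ft.
Difference: 2329.396 − 2936.000 = -606.6 ft.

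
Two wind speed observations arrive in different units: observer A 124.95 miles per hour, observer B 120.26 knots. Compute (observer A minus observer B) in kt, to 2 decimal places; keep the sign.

observer A: 124.95 mph = 108.5786 kt.
Difference: 108.5786 − 120.2600 = -11.68 kt.

-11.68 kt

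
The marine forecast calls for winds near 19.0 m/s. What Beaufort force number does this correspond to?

19.0 m/s lies in the Beaufort 8 band (gale, 17.2–20.7 m/s).

Beaufort force 8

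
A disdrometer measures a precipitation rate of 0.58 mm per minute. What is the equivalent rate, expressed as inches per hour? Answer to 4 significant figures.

0.58 mm/minute × 0.0393701 in/mm × 60 minute/hour = 1.370 in/hour.

1.370 in/hour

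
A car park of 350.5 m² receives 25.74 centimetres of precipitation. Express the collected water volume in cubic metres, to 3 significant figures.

Depth: 25.74 cm × 10 = 257.4 mm.
1 mm over 1 m² is 1 L, so volume = 257.4 × 350.5 = 90218.7 L = 90.2 m³.

90.2 cubic metres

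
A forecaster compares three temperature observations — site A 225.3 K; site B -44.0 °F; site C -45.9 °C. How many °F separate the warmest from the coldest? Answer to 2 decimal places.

site A: 225.3 K = -47.850 °C.
site B: -44.0 °F = -42.222 °C.
Spread: (-42.222) − (-47.850) = 5.628 °C = 10.13 °F.

10.13 °F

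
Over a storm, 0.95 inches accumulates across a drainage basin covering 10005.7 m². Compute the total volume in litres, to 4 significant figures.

Depth: 0.95 in × 25.4 = 24.13 mm.
1 mm over 1 m² is 1 L, so volume = 24.13 × 10005.7 = 241437.54 L ≈ 241400 L.

241400 litres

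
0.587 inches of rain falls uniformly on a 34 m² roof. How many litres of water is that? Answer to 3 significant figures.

507 litres

Depth: 0.587 in × 25.4 = 14.9098 mm.
1 mm over 1 m² is 1 L, so volume = 14.9098 × 34 = 506.9332 L ≈ 507 L.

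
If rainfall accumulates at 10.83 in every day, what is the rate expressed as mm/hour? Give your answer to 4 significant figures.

10.83 in/day × 25.4 mm/in × 0.0416667 day/hour = 11.46 mm/hour.

11.46 mm/hour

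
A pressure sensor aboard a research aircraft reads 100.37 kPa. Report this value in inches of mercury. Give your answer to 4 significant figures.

1 kPa = 0.2953 inHg, so 100.37 × 0.2953 = 29.64 inHg.

29.64 inHg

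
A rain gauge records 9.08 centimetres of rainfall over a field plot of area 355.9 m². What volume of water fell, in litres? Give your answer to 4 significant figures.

Depth: 9.08 cm × 10 = 90.8 mm.
1 mm over 1 m² is 1 L, so volume = 90.8 × 355.9 = 32315.72 L ≈ 32320 L.

32320 litres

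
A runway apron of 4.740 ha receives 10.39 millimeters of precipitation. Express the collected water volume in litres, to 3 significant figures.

492000 litres

Area: 4.740 ha = 47400 m².
1 mm over 1 m² is 1 L, so volume = 10.39 × 47400 = 492486 L ≈ 492000 L.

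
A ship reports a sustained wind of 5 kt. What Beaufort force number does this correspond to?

5 kt lies in the Beaufort 2 band (light breeze, 4–6 kt).

Beaufort force 2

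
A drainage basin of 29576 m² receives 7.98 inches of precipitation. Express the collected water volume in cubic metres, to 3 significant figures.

Depth: 7.98 in × 25.4 = 202.692 mm.
1 mm over 1 m² is 1 L, so volume = 202.692 × 29576 = 5994818.6 L = 5990 m³.

5990 cubic metres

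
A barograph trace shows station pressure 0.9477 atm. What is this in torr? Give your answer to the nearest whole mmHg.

720 mmHg

1 atm = 760 mmHg, so 0.9477 × 760 = 720 mmHg.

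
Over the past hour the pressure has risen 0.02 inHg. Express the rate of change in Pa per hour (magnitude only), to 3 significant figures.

0.02 inHg / 1 h × 3386.39 Pa/inHg = 67.7 Pa/h.

67.7 Pa per hour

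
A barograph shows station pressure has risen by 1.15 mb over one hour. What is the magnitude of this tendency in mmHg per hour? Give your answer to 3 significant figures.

0.863 mmHg per hour

1.15 mb / 1 h × 0.750062 mmHg/mb = 0.863 mmHg/h.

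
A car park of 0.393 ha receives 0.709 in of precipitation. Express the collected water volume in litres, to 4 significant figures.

70770 litres

Depth: 0.709 in × 25.4 = 18.0086 mm.
Area: 0.393 ha = 3930 m².
1 mm over 1 m² is 1 L, so volume = 18.0086 × 3930 = 70773.798 L ≈ 70770 L.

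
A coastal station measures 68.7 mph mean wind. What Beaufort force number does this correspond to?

68.7 mph = 30.7 m/s, which is Beaufort 11 (violent storm, 28.5–32.6 m/s).

Beaufort force 11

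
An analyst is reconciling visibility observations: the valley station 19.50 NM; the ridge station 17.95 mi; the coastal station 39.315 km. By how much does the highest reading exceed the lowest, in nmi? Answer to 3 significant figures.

the ridge station: 17.95 SM = 15.5981 nmi.
the coastal station: 39.315 km = 21.2284 nmi.
Spread: 21.2284 − 15.5981 = 5.63 nmi.

5.63 nmi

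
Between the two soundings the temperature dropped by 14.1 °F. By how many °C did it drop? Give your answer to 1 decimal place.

A change of 1 °C equals a change of 1.8 °F: Δ°C = 14.1 × 0.5556 = 7.8 °C.

7.8 °C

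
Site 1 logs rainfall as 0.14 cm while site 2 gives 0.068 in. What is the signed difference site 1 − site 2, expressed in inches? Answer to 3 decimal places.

site 1: 0.14 cm = 0.05512 in.
Difference: 0.05512 − 0.06800 = -0.013 in.

-0.013 in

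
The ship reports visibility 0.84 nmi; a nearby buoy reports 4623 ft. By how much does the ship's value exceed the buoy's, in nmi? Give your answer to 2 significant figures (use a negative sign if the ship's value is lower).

0.079 nmi

the buoy: 4623 ft = 0.76085 nmi.
Difference: 0.84000 − 0.76085 = 0.079 nmi.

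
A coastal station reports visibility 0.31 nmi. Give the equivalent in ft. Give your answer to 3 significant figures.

1 nmi = 6076.12 ft, so 0.31 × 6076.12 = 1880 ft.

1880 ft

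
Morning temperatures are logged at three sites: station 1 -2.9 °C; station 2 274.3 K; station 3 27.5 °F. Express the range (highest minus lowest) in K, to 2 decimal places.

4.05 K

station 2: 274.3 K = 1.150 °C.
station 3: 27.5 °F = -2.500 °C.
Spread: 1.150 − (-2.900) = 4.050 °C.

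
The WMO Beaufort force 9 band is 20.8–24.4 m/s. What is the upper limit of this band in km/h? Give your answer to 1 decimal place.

20.8–24.4 m/s × 3.6 = 74.9–87.8 km/h.

87.8 km/h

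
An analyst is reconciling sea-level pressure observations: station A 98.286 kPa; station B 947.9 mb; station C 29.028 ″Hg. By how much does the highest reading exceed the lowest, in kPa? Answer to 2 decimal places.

3.51 kPa

station B: 947.9 mb = 94.7900 kPa.
station C: 29.028 inHg = 98.3001 kPa.
Spread: 98.3001 − 94.7900 = 3.51 kPa.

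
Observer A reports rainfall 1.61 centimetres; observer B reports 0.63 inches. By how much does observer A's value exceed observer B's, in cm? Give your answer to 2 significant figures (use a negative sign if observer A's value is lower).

observer B: 0.63 in = 1.600200 cm.
Difference: 1.610000 − 1.600200 = 0.0098 cm.

0.0098 cm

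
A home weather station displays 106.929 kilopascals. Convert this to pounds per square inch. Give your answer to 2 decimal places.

15.51 psi

1 kPa = 0.145038 psi, so 106.929 × 0.145038 = 15.51 psi.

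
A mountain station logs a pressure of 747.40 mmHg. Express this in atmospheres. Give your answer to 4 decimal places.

1 mmHg = 0.00131579 atm, so 747.40 × 0.00131579 = 0.9834 atm.

0.9834 atm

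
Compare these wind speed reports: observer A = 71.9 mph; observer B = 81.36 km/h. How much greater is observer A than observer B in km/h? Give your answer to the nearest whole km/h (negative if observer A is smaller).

34 km/h

observer A: 71.9 mph = 115.71 km/h.
Difference: 115.71 − 81.36 = 34 km/h.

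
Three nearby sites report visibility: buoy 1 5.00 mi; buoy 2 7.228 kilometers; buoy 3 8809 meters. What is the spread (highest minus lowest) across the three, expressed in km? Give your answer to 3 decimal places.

buoy 1: 5.00 SM = 8.04672 km.
buoy 3: 8809 m = 8.80900 km.
Spread: 8.80900 − 7.22800 = 1.581 km.

1.581 km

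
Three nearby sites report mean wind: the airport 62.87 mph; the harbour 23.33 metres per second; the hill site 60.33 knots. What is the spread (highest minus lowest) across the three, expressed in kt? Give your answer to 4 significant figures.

14.98 kt

the airport: 62.87 mph = 54.6325 kt.
the harbour: 23.33 m/s = 45.3499 kt.
Spread: 60.3300 − 45.3499 = 14.98 kt.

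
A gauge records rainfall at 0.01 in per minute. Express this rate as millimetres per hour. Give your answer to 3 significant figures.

0.01 in/minute × 25.4 mm/in × 60 minute/hour = 15.2 mm/hour.

15.2 mm/hour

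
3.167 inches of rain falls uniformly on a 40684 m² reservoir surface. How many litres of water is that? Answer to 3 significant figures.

3270000 litres

Depth: 3.167 in × 25.4 = 80.4418 mm.
1 mm over 1 m² is 1 L, so volume = 80.4418 × 40684 = 3272694.2 L ≈ 3270000 L.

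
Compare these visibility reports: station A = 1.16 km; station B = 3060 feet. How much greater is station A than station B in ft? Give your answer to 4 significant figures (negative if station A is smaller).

745.8 ft

station A: 1.16 km = 3805.774 ft.
Difference: 3805.774 − 3060.000 = 745.8 ft.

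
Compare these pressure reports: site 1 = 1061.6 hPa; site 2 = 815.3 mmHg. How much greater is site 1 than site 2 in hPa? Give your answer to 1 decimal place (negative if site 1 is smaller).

-25.4 hPa

site 2: 815.3 mmHg = 1086.977 hPa.
Difference: 1061.600 − 1086.977 = -25.4 hPa.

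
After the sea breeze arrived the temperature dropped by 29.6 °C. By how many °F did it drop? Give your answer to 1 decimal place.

For a temperature change the 32° offset cancels: Δ°F = 29.6 × 1.8 = 53.3 °F.

53.3 °F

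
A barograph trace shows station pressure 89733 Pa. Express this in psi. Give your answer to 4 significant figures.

13.01 psi

1 Pa = 0.000145038 psi, so 89733 × 0.000145038 = 13.01 psi.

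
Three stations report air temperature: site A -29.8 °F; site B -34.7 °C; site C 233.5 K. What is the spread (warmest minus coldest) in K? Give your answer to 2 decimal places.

site A: -29.8 °F = -34.333 °C.
site C: 233.5 K = -39.650 °C.
Spread: (-34.333) − (-39.650) = 5.317 °C.

5.32 K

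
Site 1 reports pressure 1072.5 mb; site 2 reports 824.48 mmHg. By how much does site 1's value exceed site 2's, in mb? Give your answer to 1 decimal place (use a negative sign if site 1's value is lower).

site 2: 824.48 mmHg = 1099.216 mb.
Difference: 1072.500 − 1099.216 = -26.7 mb.

-26.7 mb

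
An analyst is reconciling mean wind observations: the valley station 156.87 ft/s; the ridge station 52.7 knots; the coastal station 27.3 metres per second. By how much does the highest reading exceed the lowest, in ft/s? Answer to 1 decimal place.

the ridge station: 52.7 kt = 88.948 ft/s.
the coastal station: 27.3 m/s = 89.567 ft/s.
Spread: 156.870 − 88.948 = 67.9 ft/s.

67.9 ft/s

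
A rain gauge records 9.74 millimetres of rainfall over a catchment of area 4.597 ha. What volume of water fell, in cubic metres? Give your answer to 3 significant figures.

448 cubic metres

Area: 4.597 ha = 45970 m².
1 mm over 1 m² is 1 L, so volume = 9.74 × 45970 = 447747.8 L = 448 m³.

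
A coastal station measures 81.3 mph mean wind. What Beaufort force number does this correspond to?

Beaufort force 12

81.3 mph = 36.3 m/s, which is Beaufort 12 (hurricane force, ≥32.7 m/s).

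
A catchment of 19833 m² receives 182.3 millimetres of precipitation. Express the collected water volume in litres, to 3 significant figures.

1 mm over 1 m² is 1 L, so volume = 182.3 × 19833 = 3615555.9 L ≈ 3620000 L.

3620000 litres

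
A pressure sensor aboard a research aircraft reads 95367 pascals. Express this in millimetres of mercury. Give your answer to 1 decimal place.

1 Pa = 0.00750062 mmHg, so 95367 × 0.00750062 = 715.3 mmHg.

715.3 mmHg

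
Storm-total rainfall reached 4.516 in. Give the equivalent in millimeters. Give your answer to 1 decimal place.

1 in = 25.4 mm, so 4.516 × 25.4 = 114.7 mm.

114.7 mm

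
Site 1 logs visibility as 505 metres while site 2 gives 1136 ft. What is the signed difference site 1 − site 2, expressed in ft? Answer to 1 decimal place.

520.8 ft

site 1: 505 m = 1656.824 ft.
Difference: 1656.824 − 1136.000 = 520.8 ft.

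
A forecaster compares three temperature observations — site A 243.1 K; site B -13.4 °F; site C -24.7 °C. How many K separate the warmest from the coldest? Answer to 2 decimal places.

site A: 243.1 K = -30.050 °C.
site B: -13.4 °F = -25.222 °C.
Spread: (-24.700) − (-30.050) = 5.350 °C.

5.35 K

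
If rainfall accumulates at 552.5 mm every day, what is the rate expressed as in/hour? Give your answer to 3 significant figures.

552.5 mm/day × 0.0393701 in/mm × 0.0416667 day/hour = 0.906 in/hour.

0.906 in/hour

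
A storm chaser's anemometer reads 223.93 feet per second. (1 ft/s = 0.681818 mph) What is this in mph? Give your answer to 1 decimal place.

1 ft/s = 0.681818 mph, so 223.93 × 0.681818 = 152.7 mph.

152.7 mph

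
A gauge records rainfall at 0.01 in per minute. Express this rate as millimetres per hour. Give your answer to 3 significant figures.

0.01 in/minute × 25.4 mm/in × 60 minute/hour = 15.2 mm/hour.

15.2 mm/hour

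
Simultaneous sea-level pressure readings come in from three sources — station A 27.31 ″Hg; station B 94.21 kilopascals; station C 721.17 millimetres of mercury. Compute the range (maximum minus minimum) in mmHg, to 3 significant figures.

station A: 27.31 inHg = 693.674 mmHg.
station B: 94.21 kPa = 706.633 mmHg.
Spread: 721.170 − 693.674 = 27.5 mmHg.

27.5 mmHg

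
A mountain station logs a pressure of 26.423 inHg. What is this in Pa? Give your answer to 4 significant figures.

1 inHg = 3386.39 Pa, so 26.423 × 3386.39 = 89480 Pa.

89480 Pa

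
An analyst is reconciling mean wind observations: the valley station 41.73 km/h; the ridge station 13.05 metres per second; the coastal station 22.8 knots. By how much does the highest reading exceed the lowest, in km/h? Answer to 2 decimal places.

5.25 km/h

the ridge station: 13.05 m/s = 46.9800 km/h.
the coastal station: 22.8 kt = 42.2256 km/h.
Spread: 46.9800 − 41.7300 = 5.25 km/h.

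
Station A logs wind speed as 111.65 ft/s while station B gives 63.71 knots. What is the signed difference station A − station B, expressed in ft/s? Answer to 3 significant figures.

station B: 63.71 kt = 107.5304 ft/s.
Difference: 111.6500 − 107.5304 = 4.12 ft/s.

4.12 ft/s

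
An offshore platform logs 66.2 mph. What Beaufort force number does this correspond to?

66.2 mph = 29.6 m/s, which is Beaufort 11 (violent storm, 28.5–32.6 m/s).

Beaufort force 11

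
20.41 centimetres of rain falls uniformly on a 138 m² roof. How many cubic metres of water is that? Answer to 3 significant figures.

Depth: 20.41 cm × 10 = 204.1 mm.
1 mm over 1 m² is 1 L, so volume = 204.1 × 138 = 28165.8 L = 28.2 m³.

28.2 cubic metres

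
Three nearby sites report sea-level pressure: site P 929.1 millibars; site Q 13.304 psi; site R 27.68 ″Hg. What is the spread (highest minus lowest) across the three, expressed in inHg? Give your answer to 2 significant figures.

site P: 929.1 mb = 27.4363 inHg.
site Q: 13.304 psi = 27.0872 inHg.
Spread: 27.6800 − 27.0872 = 0.59 inHg.

0.59 inHg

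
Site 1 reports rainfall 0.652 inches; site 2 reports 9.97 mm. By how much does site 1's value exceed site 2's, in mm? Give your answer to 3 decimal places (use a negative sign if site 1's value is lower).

site 1: 0.652 in = 16.56080 mm.
Difference: 16.56080 − 9.97000 = 6.591 mm.

6.591 mm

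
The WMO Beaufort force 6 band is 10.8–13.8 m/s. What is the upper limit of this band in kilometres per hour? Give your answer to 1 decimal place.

49.7 km/h

10.8–13.8 m/s × 3.6 = 38.9–49.7 km/h.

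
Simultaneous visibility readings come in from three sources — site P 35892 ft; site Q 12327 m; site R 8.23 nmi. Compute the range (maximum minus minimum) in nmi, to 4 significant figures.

site P: 35892 ft = 5.90706 nmi.
site Q: 12327 m = 6.65605 nmi.
Spread: 8.23000 − 5.90706 = 2.323 nmi.

2.323 nmi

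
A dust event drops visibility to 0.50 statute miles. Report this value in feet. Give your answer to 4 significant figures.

1 SM = 5280 ft, so 0.50 × 5280 = 2640 ft.

2640 ft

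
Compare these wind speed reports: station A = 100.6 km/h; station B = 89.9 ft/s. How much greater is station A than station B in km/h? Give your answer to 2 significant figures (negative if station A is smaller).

2.0 km/h

station B: 89.9 ft/s = 98.645 km/h.
Difference: 100.600 − 98.645 = 2.0 km/h.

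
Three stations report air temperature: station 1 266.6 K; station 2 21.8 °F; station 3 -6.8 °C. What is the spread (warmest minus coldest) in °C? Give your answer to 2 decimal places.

1.13 °C

station 1: 266.6 K = -6.550 °C.
station 2: 21.8 °F = -5.667 °C.
Spread: (-5.667) − (-6.800) = 1.133 °C.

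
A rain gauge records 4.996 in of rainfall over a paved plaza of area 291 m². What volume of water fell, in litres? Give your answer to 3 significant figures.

36900 litres

Depth: 4.996 in × 25.4 = 126.8984 mm.
1 mm over 1 m² is 1 L, so volume = 126.8984 × 291 = 36927.434 L ≈ 36900 L.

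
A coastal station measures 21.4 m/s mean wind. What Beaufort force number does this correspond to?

21.4 m/s lies in the Beaufort 9 band (strong gale, 20.8–24.4 m/s).

Beaufort force 9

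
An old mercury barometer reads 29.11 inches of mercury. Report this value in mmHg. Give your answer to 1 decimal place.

739.4 mmHg

1 inHg = 25.4 mmHg, so 29.11 × 25.4 = 739.4 mmHg.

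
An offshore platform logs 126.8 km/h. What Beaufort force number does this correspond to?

Beaufort force 12

126.8 km/h = 35.2 m/s, which is Beaufort 12 (hurricane force, ≥32.7 m/s).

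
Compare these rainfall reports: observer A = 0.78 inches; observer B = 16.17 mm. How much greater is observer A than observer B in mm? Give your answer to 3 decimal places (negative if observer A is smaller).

3.642 mm

observer A: 0.78 in = 19.81200 mm.
Difference: 19.81200 − 16.17000 = 3.642 mm.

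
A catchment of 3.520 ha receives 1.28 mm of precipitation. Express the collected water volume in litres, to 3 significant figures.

45100 litres

Area: 3.520 ha = 35200 m².
1 mm over 1 m² is 1 L, so volume = 1.28 × 35200 = 45056 L ≈ 45100 L.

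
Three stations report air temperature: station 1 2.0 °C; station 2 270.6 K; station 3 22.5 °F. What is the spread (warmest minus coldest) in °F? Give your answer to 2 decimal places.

station 2: 270.6 K = -2.550 °C.
station 3: 22.5 °F = -5.278 °C.
Spread: 2.000 − (-5.278) = 7.278 °C = 13.10 °F.

13.10 °F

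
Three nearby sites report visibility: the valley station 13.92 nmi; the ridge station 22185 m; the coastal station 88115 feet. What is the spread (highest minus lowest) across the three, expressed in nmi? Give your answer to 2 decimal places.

the ridge station: 22185 m = 11.9789 nmi.
the coastal station: 88115 ft = 14.5019 nmi.
Spread: 14.5019 − 11.9789 = 2.52 nmi.

2.52 nmi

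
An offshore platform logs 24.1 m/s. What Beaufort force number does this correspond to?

Beaufort force 9

24.1 m/s lies in the Beaufort 9 band (strong gale, 20.8–24.4 m/s).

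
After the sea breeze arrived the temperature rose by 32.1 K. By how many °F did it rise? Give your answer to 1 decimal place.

A change of 1 °C equals a change of 1.8 °F: Δ°F = 32.1 × 1.8 = 57.8 °F.

57.8 °F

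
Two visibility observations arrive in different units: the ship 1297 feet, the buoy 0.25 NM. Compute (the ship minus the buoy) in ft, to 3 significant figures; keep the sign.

the buoy: 0.25 nmi = 1519.03 ft.
Difference: 1297.00 − 1519.03 = -222 ft.

-222 ft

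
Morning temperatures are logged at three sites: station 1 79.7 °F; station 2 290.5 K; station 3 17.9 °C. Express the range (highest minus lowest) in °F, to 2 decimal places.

16.47 °F

station 1: 79.7 °F = 26.500 °C.
station 2: 290.5 K = 17.350 °C.
Spread: 26.500 − 17.350 = 9.150 °C = 16.47 °F.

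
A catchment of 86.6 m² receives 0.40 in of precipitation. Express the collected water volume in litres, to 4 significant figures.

Depth: 0.40 in × 25.4 = 10.16 mm.
1 mm over 1 m² is 1 L, so volume = 10.16 × 86.6 = 879.856 L ≈ 879.9 L.

879.9 litres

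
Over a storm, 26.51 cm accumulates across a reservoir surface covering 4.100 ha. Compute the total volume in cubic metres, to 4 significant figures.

10870 cubic metres

Depth: 26.51 cm × 10 = 265.1 mm.
Area: 4.100 ha = 41000 m².
1 mm over 1 m² is 1 L, so volume = 265.1 × 41000 = 10869100 L = 10870 m³.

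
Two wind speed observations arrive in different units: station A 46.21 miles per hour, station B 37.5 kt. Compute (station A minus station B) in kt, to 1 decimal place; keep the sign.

2.7 kt

station A: 46.21 mph = 40.155 kt.
Difference: 40.155 − 37.500 = 2.7 kt.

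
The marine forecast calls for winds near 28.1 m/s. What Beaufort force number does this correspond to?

28.1 m/s lies in the Beaufort 10 band (storm, 24.5–28.4 m/s).

Beaufort force 10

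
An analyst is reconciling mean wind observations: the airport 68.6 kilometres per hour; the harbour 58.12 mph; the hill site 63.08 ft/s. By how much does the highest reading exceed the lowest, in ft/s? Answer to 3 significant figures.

22.7 ft/s

the airport: 68.6 km/h = 62.518 ft/s.
the harbour: 58.12 mph = 85.243 ft/s.
Spread: 85.243 − 62.518 = 22.7 ft/s.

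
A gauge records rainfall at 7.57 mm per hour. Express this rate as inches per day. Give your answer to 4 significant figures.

7.57 mm/hour × 0.0393701 in/mm × 24 hour/day = 7.153 in/day.

7.153 in/day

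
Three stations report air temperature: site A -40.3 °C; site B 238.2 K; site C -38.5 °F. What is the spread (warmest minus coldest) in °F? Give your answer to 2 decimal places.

9.63 °F

site B: 238.2 K = -34.950 °C.
site C: -38.5 °F = -39.167 °C.
Spread: (-34.950) − (-40.300) = 5.350 °C = 9.63 °F.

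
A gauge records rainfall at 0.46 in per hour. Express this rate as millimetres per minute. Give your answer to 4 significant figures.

0.1947 mm/minute

0.46 in/hour × 25.4 mm/in × 0.0166667 hour/minute = 0.1947 mm/minute.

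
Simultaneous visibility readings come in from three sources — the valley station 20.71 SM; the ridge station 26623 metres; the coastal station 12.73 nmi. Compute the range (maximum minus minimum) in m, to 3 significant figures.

9750 m

the valley station: 20.71 SM = 33329.51 m.
the coastal station: 12.73 nmi = 23575.96 m.
Spread: 33329.51 − 23575.96 = 9750 m.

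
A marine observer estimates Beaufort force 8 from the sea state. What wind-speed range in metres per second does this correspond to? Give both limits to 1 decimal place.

17.2 to 20.7 m/s

Beaufort 8 (gale) spans 17.2–20.7 m/s.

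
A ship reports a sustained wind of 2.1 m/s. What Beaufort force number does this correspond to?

2.1 m/s lies in the Beaufort 2 band (light breeze, 1.6–3.3 m/s).

Beaufort force 2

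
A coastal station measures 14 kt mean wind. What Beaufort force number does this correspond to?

Beaufort force 4

14 kt lies in the Beaufort 4 band (moderate breeze, 11–16 kt).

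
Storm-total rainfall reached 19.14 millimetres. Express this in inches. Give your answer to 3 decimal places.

1 mm = 0.0393701 in, so 19.14 × 0.0393701 = 0.754 in.

0.754 in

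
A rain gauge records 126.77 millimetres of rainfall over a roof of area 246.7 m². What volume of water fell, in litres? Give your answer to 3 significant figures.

1 mm over 1 m² is 1 L, so volume = 126.77 × 246.7 = 31274.159 L ≈ 31300 L.

31300 litres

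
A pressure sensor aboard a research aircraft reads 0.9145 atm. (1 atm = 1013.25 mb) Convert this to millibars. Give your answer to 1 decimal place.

926.6 mb

1 atm = 1013.25 mb, so 0.9145 × 1013.25 = 926.6 mb.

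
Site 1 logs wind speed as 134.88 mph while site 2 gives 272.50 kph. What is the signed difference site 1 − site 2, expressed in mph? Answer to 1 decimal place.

site 2: 272.50 km/h = 169.324 mph.
Difference: 134.880 − 169.324 = -34.4 mph.

-34.4 mph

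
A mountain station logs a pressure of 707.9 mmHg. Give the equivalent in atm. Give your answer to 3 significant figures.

1 mmHg = 0.00131579 atm, so 707.9 × 0.00131579 = 0.931 atm.

0.931 atm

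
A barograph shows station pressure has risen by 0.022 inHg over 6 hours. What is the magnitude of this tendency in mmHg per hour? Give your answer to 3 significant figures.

0.0931 mmHg per hour

0.022 inHg / 6 h × 25.4 mmHg/inHg = 0.0931 mmHg/h.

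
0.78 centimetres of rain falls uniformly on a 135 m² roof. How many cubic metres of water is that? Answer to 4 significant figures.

1.053 cubic metres

Depth: 0.78 cm × 10 = 7.8 mm.
1 mm over 1 m² is 1 L, so volume = 7.8 × 135 = 1053 L = 1.053 m³.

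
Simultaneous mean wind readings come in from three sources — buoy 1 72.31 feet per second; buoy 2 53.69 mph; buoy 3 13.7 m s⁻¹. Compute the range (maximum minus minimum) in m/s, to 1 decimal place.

10.3 m/s

buoy 1: 72.31 ft/s = 22.040 m/s.
buoy 2: 53.69 mph = 24.002 m/s.
Spread: 24.002 − 13.700 = 10.3 m/s.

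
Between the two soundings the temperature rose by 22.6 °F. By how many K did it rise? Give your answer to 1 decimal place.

12.6 K

Converting a difference, only the 9/5 scale factor applies: ΔK = 22.6 × 0.5556 = 12.6 K.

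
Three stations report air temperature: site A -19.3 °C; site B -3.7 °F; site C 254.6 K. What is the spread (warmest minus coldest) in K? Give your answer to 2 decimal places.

1.28 K

site B: -3.7 °F = -19.833 °C.
site C: 254.6 K = -18.550 °C.
Spread: (-18.550) − (-19.833) = 1.283 °C.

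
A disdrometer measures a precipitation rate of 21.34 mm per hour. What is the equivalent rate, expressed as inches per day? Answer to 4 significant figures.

20.16 in/day

21.34 mm/hour × 0.0393701 in/mm × 24 hour/day = 20.16 in/day.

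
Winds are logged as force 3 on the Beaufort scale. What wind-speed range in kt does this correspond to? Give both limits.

Beaufort 3 (gentle breeze) spans 7–10 knots.

7 to 10 kt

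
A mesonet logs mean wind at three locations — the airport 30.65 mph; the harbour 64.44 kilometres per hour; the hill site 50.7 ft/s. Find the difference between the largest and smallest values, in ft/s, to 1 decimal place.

the airport: 30.65 mph = 44.953 ft/s.
the harbour: 64.44 km/h = 58.727 ft/s.
Spread: 58.727 − 44.953 = 13.8 ft/s.

13.8 ft/s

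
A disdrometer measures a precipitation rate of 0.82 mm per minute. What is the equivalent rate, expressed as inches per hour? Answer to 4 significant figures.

0.82 mm/minute × 0.0393701 in/mm × 60 minute/hour = 1.937 in/hour.

1.937 in/hour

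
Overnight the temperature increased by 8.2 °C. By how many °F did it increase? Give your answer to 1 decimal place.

14.8 °F

A change of 1 °C equals a change of 1.8 °F: Δ°F = 8.2 × 1.8 = 14.8 °F.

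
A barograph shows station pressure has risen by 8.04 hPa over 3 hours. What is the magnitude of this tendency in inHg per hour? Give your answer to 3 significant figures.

8.04 hPa / 3 h × 0.02953 inHg/hPa = 0.0791 inHg/h.

0.0791 inHg per hour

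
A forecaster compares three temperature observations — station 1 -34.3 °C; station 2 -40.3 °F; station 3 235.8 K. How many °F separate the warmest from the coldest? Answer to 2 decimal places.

station 2: -40.3 °F = -40.167 °C.
station 3: 235.8 K = -37.350 °C.
Spread: (-34.300) − (-40.167) = 5.867 °C = 10.56 °F.

10.56 °F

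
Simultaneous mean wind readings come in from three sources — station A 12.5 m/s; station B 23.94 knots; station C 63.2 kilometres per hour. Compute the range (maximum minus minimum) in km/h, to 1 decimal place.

station A: 12.5 m/s = 45.000 km/h.
station B: 23.94 kt = 44.337 km/h.
Spread: 63.200 − 44.337 = 18.9 km/h.

18.9 km/h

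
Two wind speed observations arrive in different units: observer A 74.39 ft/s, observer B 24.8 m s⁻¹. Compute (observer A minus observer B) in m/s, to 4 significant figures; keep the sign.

-2.126 m/s

observer A: 74.39 ft/s = 22.67407 m/s.
Difference: 22.67407 − 24.80000 = -2.126 m/s.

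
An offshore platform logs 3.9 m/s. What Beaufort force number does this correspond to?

3.9 m/s lies in the Beaufort 3 band (gentle breeze, 3.4–5.4 m/s).

Beaufort force 3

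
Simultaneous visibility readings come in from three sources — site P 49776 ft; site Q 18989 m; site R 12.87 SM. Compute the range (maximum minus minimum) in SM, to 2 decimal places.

site P: 49776 ft = 9.4273 SM.
site Q: 18989 m = 11.7992 SM.
Spread: 12.8700 − 9.4273 = 3.44 SM.

3.44 SM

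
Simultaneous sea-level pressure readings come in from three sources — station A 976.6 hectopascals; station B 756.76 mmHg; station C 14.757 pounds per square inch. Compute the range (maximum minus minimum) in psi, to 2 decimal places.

0.59 psi

station A: 976.6 hPa = 14.1644 psi.
station B: 756.76 mmHg = 14.6333 psi.
Spread: 14.7570 − 14.1644 = 0.59 psi.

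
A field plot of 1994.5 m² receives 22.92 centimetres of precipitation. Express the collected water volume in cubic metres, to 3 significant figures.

457 cubic metres

Depth: 22.92 cm × 10 = 229.2 mm.
1 mm over 1 m² is 1 L, so volume = 229.2 × 1994.5 = 457139.4 L = 457 m³.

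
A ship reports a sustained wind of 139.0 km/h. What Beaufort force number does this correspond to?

139.0 km/h = 38.6 m/s, which is Beaufort 12 (hurricane force, ≥32.7 m/s).

Beaufort force 12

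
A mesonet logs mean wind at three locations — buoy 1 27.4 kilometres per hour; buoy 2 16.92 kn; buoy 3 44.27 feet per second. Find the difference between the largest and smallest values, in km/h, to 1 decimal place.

buoy 2: 16.92 kt = 31.336 km/h.
buoy 3: 44.27 ft/s = 48.577 km/h.
Spread: 48.577 − 27.400 = 21.2 km/h.

21.2 km/h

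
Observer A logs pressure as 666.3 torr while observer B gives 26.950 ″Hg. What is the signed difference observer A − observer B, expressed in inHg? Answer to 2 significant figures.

-0.72 inHg

observer A: 666.3 mmHg = 26.2323 inHg.
Difference: 26.2323 − 26.9500 = -0.72 inHg.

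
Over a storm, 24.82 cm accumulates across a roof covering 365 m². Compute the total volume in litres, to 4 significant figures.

90590 litres

Depth: 24.82 cm × 10 = 248.2 mm.
1 mm over 1 m² is 1 L, so volume = 248.2 × 365 = 90593 L ≈ 90590 L.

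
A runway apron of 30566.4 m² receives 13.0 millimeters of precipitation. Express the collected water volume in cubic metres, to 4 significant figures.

1 mm over 1 m² is 1 L, so volume = 13 × 30566.4 = 397363.2 L = 397.4 m³.

397.4 cubic metres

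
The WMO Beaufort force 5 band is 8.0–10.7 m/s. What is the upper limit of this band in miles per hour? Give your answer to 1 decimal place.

8.0–10.7 m/s × 2.237 = 17.9–23.9 mph.

23.9 mph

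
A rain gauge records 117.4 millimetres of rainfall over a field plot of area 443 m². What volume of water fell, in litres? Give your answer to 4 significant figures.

1 mm over 1 m² is 1 L, so volume = 117.4 × 443 = 52008.2 L ≈ 52010 L.

52010 litres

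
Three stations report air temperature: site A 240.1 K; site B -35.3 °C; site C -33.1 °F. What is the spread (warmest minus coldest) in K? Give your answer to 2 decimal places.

3.12 K

site A: 240.1 K = -33.050 °C.
site C: -33.1 °F = -36.167 °C.
Spread: (-33.050) − (-36.167) = 3.117 °C.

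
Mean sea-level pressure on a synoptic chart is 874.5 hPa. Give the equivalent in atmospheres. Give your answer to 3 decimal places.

0.863 atm

1 hPa = 0.000986923 atm, so 874.5 × 0.000986923 = 0.863 atm.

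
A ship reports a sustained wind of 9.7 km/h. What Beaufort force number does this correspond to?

Beaufort force 2

9.7 km/h = 2.7 m/s, which is Beaufort 2 (light breeze, 1.6–3.3 m/s).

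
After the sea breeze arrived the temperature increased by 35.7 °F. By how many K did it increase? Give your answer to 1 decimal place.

19.8 K

A change of 1 °C equals a change of 1.8 °F: ΔK = 35.7 × 0.5556 = 19.8 K.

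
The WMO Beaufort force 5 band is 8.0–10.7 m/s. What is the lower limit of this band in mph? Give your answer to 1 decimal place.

8.0–10.7 m/s × 2.237 = 17.9–23.9 mph.

17.9 mph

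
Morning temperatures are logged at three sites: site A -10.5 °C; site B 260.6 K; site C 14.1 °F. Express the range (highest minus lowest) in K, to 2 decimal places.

site B: 260.6 K = -12.550 °C.
site C: 14.1 °F = -9.944 °C.
Spread: (-9.944) − (-12.550) = 2.606 °C.

2.61 K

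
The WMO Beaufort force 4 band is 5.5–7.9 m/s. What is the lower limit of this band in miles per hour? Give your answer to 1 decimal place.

5.5–7.9 m/s × 2.237 = 12.3–17.7 mph.

12.3 mph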